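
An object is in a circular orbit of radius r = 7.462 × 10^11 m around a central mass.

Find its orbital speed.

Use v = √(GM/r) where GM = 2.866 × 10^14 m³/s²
r = 7.462 × 10^11 m
GM = 2.866 × 10^14 m³/s²
GM/r = (2.866 × 10^14) / (7.462 × 10^11) = 384.079 m²/s²
v = √(GM/r) = 19.5979 m/s ≈ 19.6 m/s

Final answer: 19.6 m/s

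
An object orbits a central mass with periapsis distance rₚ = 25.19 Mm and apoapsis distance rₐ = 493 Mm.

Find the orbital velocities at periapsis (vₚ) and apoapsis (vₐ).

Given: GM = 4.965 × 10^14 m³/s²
rₚ = 25.19 Mm = 2.519 × 10^7 m
rₐ = 493 Mm = 4.93 × 10^8 m
GM = 4.965 × 10^14 m³/s²
a = (rₚ + rₐ)/2 = 2.59095 × 10^8 m
Vis-viva: v² = GM (2/r − 1/a)
vₚ² = 4.965 × 10^14 × (7.93966 × 10^-8 − 3.85959 × 10^-9) = 3.75041 × 10^7 m²/s²
vₚ = 6124.06 m/s ≈ 6.124 km/s
vₐ² = 4.965 × 10^14 × (4.0568 × 10^-9 − 3.85959 × 10^-9) = 97913.3 m²/s²
vₐ = 312.911 m/s ≈ 312.9 m/s

Final answer: vₚ = 6.124 km/s, vₐ = 312.9 m/s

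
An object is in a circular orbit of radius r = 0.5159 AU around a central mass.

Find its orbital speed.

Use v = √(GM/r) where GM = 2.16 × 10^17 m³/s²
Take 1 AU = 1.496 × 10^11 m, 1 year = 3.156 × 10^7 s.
r = 0.5159 AU = 7.71786 × 10^10 m
GM = 2.16 × 10^17 m³/s²
GM/r = (2.16 × 10^17) / (7.71786 × 10^10) = 2.7987 × 10^6 m²/s²
v = √(GM/r) = 1672.93 m/s ≈ 0.3529 AU/year

Final answer: 0.3529 AU/year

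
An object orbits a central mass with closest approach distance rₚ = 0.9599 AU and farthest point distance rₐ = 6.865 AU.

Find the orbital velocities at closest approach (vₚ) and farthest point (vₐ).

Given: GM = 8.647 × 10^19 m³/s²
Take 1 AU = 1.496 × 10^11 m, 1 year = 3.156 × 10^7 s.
rₚ = 0.9599 AU = 1.43601 × 10^11 m
rₐ = 6.865 AU = 1.027 × 10^12 m
GM = 8.647 × 10^19 m³/s²
a = (rₚ + rₐ)/2 = 5.85303 × 10^11 m
Vis-viva: v² = GM (2/r − 1/a)
vₚ² = 8.647 × 10^19 × (1.39275 × 10^-11 − 1.70852 × 10^-12) = 1.05657 × 10^9 m²/s²
vₚ = 32505 m/s ≈ 6.857 AU/year
vₐ² = 8.647 × 10^19 × (1.94741 × 10^-12 − 1.70852 × 10^-12) = 2.06572 × 10^7 m²/s²
vₐ = 4545.01 m/s ≈ 0.9588 AU/year

Final answer: vₚ = 6.857 AU/year, vₐ = 0.9588 AU/year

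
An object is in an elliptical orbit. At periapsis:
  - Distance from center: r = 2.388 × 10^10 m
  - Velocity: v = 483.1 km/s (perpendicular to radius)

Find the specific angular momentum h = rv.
r = 2.388 × 10^10 m
v = 483.1 km/s = 483100 m/s
h = rv = 2.388 × 10^10 × 483100 = 1.15364 × 10^16 m²/s ≈ 1.154 × 10^16 m²/s

Final answer: h = 1.154 × 10^16 m²/s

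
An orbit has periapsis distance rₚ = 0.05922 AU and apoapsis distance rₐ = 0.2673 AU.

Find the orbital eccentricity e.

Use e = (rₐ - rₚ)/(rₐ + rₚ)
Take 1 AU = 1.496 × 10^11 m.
rₚ = 0.05922 AU = 8.85931 × 10^9 m
rₐ = 0.2673 AU = 3.99881 × 10^10 m
rₐ − rₚ = 3.11288 × 10^10 m
rₐ + rₚ = 4.88474 × 10^10 m
e = (rₐ − rₚ)/(rₐ + rₚ) = 0.637266

Final answer: e = 0.6373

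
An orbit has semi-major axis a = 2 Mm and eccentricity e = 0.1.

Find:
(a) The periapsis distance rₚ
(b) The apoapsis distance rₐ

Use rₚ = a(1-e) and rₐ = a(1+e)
a = 2 Mm = 2 × 10^6 m
e = 0.1:  1 − e = 0.9,  1 + e = 1.1
(a) rₚ = a(1 − e) = 2 × 10^6 m × 0.9 = 1.8 × 10^6 m ≈ 1.8 Mm
(b) rₐ = a(1 + e) = 2 × 10^6 m × 1.1 = 2.2 × 10^6 m ≈ 2.2 Mm

Final answer:
(a) rₚ = 1.8 Mm
(b) rₐ = 2.2 Mm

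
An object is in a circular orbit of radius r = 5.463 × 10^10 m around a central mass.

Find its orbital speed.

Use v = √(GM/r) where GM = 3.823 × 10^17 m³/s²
r = 5.463 × 10^10 m
GM = 3.823 × 10^17 m³/s²
GM/r = (3.823 × 10^17) / (5.463 × 10^10) = 6.99799 × 10^6 m²/s²
v = √(GM/r) = 2645.37 m/s ≈ 2.645 km/s

Final answer: 2.645 km/s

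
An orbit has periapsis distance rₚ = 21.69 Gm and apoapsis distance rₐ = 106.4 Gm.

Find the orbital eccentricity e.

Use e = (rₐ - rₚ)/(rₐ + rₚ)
rₚ = 21.69 Gm = 2.169 × 10^10 m
rₐ = 106.4 Gm = 1.064 × 10^11 m
rₐ − rₚ = 8.471 × 10^10 m
rₐ + rₚ = 1.2809 × 10^11 m
e = (rₐ − rₚ)/(rₐ + rₚ) = 0.661332

Final answer: e = 0.6613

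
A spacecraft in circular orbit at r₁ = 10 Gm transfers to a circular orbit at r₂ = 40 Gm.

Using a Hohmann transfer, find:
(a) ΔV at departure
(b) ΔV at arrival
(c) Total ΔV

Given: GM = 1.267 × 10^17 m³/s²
r₁ = 10 Gm = 1 × 10^10 m
r₂ = 40 Gm = 4 × 10^10 m
GM = 1.267 × 10^17 m³/s²
Transfer ellipse: a_t = (r₁ + r₂)/2 = 2.5 × 10^10 m
Circular speed at r₁: v₁ = √(GM/r₁) = 3559.49 m/s
Transfer speed at r₁ (periapsis): v₁ₜ = √(GM(2/r₁ − 1/a_t)) = 4502.44 m/s
(a) ΔV₁ = v₁ₜ − v₁ = 942.949 m/s ≈ 942.9 m/s
Circular speed at r₂: v₂ = √(GM/r₂) = 1779.75 m/s
Transfer speed at r₂ (apoapsis): v₂ₜ = √(GM(2/r₂ − 1/a_t)) = 1125.61 m/s
(b) ΔV₂ = v₂ − v₂ₜ = 654.136 m/s ≈ 654.1 m/s
(c) ΔV_total = ΔV₁ + ΔV₂ = 1597.09 m/s ≈ 1.597 km/s

Final answer:
(a) ΔV₁ = 942.9 m/s
(b) ΔV₂ = 654.1 m/s
(c) ΔV_total = 1.597 km/s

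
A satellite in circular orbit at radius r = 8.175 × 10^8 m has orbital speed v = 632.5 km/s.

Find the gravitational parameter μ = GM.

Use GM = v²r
r = 8.175 × 10^8 m
v = 632.5 km/s = 632500 m/s
v² = 4.00056 × 10^11 m²/s²
GM = v²r = 4.00056 × 10^11 × 8.175 × 10^8 = 3.27046 × 10^20 m³/s²
GM ≈ 3.27 × 10^20 m³/s²

Final answer: GM = 3.27 × 10^20 m³/s²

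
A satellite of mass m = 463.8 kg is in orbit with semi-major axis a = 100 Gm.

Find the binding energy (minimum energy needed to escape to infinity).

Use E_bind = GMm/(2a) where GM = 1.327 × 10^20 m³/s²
a = 100 Gm = 1 × 10^11 m
GM = 1.327 × 10^20 m³/s²
m = 463.8 kg
GMm = 1.327 × 10^20 × 463.8 = 6.15463 × 10^22 m³·kg/s²
2a = 2 × 10^11 m
E_bind = GMm/(2a) = 3.07731 × 10^11 J ≈ 307.7 GJ

Final answer: 307.7 GJ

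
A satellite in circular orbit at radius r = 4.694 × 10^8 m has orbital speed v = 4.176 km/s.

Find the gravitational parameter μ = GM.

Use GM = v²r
r = 4.694 × 10^8 m
v = 4.176 km/s = 4176 m/s
v² = 1.7439 × 10^7 m²/s²
GM = v²r = 1.7439 × 10^7 × 4.694 × 10^8 = 8.18586 × 10^15 m³/s²
GM ≈ 8.186 × 10^15 m³/s²

Final answer: GM = 8.186 × 10^15 m³/s²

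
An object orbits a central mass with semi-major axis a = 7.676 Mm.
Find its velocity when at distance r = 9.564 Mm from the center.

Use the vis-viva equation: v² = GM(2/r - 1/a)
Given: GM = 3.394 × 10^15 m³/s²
a = 7.676 Mm = 7.676 × 10^6 m
r = 9.564 Mm = 9.564 × 10^6 m
GM = 3.394 × 10^15 m³/s²
2/r − 1/a = 2.09118 × 10^-7 − 1.30276 × 10^-7 = 7.88413 × 10^-8 m⁻¹
v² = GM (2/r − 1/a) = 2.67588 × 10^8 m²/s²
v = 16358.1 m/s ≈ 16.36 km/s

Final answer: 16.36 km/s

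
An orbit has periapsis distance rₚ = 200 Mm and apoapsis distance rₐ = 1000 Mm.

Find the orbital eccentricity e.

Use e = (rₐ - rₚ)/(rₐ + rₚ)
rₚ = 200 Mm = 2 × 10^8 m
rₐ = 1000 Mm = 1 × 10^9 m
rₐ − rₚ = 8 × 10^8 m
rₐ + rₚ = 1.2 × 10^9 m
e = (rₐ − rₚ)/(rₐ + rₚ) = 0.666667

Final answer: e = 0.6667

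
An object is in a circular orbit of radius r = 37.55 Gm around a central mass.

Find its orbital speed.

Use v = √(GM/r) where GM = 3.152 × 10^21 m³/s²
r = 37.55 Gm = 3.755 × 10^10 m
GM = 3.152 × 10^21 m³/s²
GM/r = (3.152 × 10^21) / (3.755 × 10^10) = 8.39414 × 10^10 m²/s²
v = √(GM/r) = 289726 m/s ≈ 289.7 km/s

Final answer: 289.7 km/s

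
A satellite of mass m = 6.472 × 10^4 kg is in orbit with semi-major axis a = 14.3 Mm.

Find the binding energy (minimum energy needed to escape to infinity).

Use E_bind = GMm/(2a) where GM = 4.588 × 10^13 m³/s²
a = 14.3 Mm = 1.43 × 10^7 m
GM = 4.588 × 10^13 m³/s²
m = 6.472 × 10^4 kg
GMm = 4.588 × 10^13 × 64720 = 2.96935 × 10^18 m³·kg/s²
2a = 2.86 × 10^7 m
E_bind = GMm/(2a) = 1.03824 × 10^11 J ≈ 103.8 GJ

Final answer: 103.8 GJ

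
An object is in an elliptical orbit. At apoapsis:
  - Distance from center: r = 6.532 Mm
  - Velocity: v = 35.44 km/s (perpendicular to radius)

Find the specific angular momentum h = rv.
r = 6.532 Mm = 6.532 × 10^6 m
v = 35.44 km/s = 35440 m/s
h = rv = 6.532 × 10^6 × 35440 = 2.31494 × 10^11 m²/s ≈ 2.315 × 10^11 m²/s

Final answer: h = 2.315 × 10^11 m²/s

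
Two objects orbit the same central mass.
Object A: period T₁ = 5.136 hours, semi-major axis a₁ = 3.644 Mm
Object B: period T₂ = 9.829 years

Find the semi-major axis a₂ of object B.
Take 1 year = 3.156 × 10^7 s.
T₁ = 5.136 hours = 18489.6 s
T₂ = 9.829 years = 3.10203 × 10^8 s
a₁ = 3.644 Mm = 3.644 × 10^6 m
Kepler's third law: (T₂/T₁)² = (a₂/a₁)³  ⇒  a₂ = a₁ (T₂/T₁)^(2/3)
T₂/T₁ = 16777.2
(T₂/T₁)^(2/3) = 655.359
a₂ = 3.644 × 10^6 m × 655.359 = 2.38813 × 10^9 m ≈ 2.388 Gm

Final answer: a₂ = 2.388 Gm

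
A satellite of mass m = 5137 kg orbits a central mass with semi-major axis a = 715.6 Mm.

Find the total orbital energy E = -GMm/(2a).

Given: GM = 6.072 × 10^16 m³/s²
a = 715.6 Mm = 7.156 × 10^8 m
GM = 6.072 × 10^16 m³/s²
2a = 1.4312 × 10^9 m
GMm = 6.072 × 10^16 × 5137 = 3.11919 × 10^20 m³·kg/s²
E = −GMm/(2a) = -2.17942 × 10^11 J ≈ -217.9 GJ

Final answer: -217.9 GJ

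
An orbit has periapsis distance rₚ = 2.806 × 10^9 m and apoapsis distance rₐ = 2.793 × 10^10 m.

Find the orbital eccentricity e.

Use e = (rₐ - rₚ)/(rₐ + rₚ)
rₚ = 2.806 × 10^9 m
rₐ = 2.793 × 10^10 m
rₐ − rₚ = 2.5124 × 10^10 m
rₐ + rₚ = 3.0736 × 10^10 m
e = (rₐ − rₚ)/(rₐ + rₚ) = 0.817413

Final answer: e = 0.8174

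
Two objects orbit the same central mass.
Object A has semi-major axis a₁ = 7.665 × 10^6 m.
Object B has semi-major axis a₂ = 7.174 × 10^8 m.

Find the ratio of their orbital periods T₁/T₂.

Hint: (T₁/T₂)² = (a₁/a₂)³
a₁ = 7.665 × 10^6 m
a₂ = 7.174 × 10^8 m
a₁/a₂ = 0.0106844
T₁/T₂ = (a₁/a₂)^(3/2) = (0.0106844)^1.5 = 0.0011044

Final answer: T₁/T₂ = 0.001104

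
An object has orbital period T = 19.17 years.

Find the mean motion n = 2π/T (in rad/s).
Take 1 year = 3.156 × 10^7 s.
T = 19.17 years = 6.05005 × 10^8 s
n = 2π / (6.05005 × 10^8 s) = 1.03853 × 10^-8 rad/s ≈ 1.039 × 10^-8 rad/s

Final answer: n = 1.039 × 10^-8 rad/s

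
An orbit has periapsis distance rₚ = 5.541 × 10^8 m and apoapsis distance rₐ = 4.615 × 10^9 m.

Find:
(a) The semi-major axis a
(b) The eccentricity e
rₚ = 5.541 × 10^8 m
rₐ = 4.615 × 10^9 m
(a) a = (rₚ + rₐ)/2 = 2.58455 × 10^9 m ≈ 2.585 × 10^9 m
(b) e = (rₐ − rₚ)/(rₐ + rₚ) = (4.0609 × 10^9) / (5.1691 × 10^9) = 0.785611

Final answer:
(a) a = 2.585 × 10^9 m
(b) e = 0.7856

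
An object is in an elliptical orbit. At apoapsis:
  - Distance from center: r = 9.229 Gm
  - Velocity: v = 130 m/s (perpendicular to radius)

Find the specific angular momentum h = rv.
r = 9.229 Gm = 9.229 × 10^9 m
v = 130 m/s
h = rv = 9.229 × 10^9 × 130 = 1.19977 × 10^12 m²/s ≈ 1.2 × 10^12 m²/s

Final answer: h = 1.2 × 10^12 m²/s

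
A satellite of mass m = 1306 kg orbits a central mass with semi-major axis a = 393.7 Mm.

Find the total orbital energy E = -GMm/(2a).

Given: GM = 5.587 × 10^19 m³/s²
a = 393.7 Mm = 3.937 × 10^8 m
GM = 5.587 × 10^19 m³/s²
2a = 7.874 × 10^8 m
GMm = 5.587 × 10^19 × 1306 = 7.29662 × 10^22 m³·kg/s²
E = −GMm/(2a) = -9.26673 × 10^13 J ≈ -92.67 TJ

Final answer: -92.67 TJ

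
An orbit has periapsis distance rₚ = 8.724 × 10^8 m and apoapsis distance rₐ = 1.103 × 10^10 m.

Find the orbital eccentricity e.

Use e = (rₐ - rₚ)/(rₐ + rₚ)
rₚ = 8.724 × 10^8 m
rₐ = 1.103 × 10^10 m
rₐ − rₚ = 1.01576 × 10^10 m
rₐ + rₚ = 1.19024 × 10^10 m
e = (rₐ − rₚ)/(rₐ + rₚ) = 0.853408

Final answer: e = 0.8534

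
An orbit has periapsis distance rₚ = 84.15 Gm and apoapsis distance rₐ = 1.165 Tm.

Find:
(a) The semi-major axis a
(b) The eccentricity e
rₚ = 84.15 Gm = 8.415 × 10^10 m
rₐ = 1.165 Tm = 1.165 × 10^12 m
(a) a = (rₚ + rₐ)/2 = 6.24575 × 10^11 m ≈ 624.6 Gm
(b) e = (rₐ − rₚ)/(rₐ + rₚ) = (1.08085 × 10^12) / (1.24915 × 10^12) = 0.865268

Final answer:
(a) a = 624.6 Gm
(b) e = 0.8653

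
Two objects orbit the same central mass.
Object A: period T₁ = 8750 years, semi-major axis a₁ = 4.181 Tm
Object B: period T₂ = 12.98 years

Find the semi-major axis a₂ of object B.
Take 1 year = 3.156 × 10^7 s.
T₁ = 8750 years = 2.7615 × 10^11 s
T₂ = 12.98 years = 4.09649 × 10^8 s
a₁ = 4.181 Tm = 4.181 × 10^12 m
Kepler's third law: (T₂/T₁)² = (a₂/a₁)³  ⇒  a₂ = a₁ (T₂/T₁)^(2/3)
T₂/T₁ = 0.00148343
(T₂/T₁)^(2/3) = 0.013007
a₂ = 4.181 × 10^12 m × 0.013007 = 5.43823 × 10^10 m ≈ 54.38 Gm

Final answer: a₂ = 54.38 Gm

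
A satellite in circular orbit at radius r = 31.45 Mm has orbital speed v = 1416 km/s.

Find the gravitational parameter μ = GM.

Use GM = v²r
r = 31.45 Mm = 3.145 × 10^7 m
v = 1416 km/s = 1.416 × 10^6 m/s
v² = 2.00506 × 10^12 m²/s²
GM = v²r = 2.00506 × 10^12 × 3.145 × 10^7 = 6.3059 × 10^19 m³/s²
GM ≈ 6.306 × 10^19 m³/s²

Final answer: GM = 6.306 × 10^19 m³/s²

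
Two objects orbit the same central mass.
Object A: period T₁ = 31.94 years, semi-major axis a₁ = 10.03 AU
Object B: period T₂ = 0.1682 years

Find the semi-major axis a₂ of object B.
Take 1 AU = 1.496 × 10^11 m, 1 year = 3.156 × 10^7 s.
T₁ = 31.94 years = 1.00803 × 10^9 s
T₂ = 0.1682 years = 5.30839 × 10^6 s
a₁ = 10.03 AU = 1.50049 × 10^12 m
Kepler's third law: (T₂/T₁)² = (a₂/a₁)³  ⇒  a₂ = a₁ (T₂/T₁)^(2/3)
T₂/T₁ = 0.00526612
(T₂/T₁)^(2/3) = 0.0302687
a₂ = 1.50049 × 10^12 m × 0.0302687 = 4.54179 × 10^10 m ≈ 0.3036 AU

Final answer: a₂ = 0.3036 AU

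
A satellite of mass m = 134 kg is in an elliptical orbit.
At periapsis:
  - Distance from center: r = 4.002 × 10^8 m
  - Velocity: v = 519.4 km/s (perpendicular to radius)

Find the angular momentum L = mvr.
r = 4.002 × 10^8 m
v = 519.4 km/s = 519400 m/s
vr = 519400 × 4.002 × 10^8 = 2.07864 × 10^14 m²/s
L = m × vr = 134 × 2.07864 × 10^14 = 2.78538 × 10^16 kg·m²/s ≈ 2.785 × 10^16 kg·m²/s

Final answer: L = 2.785 × 10^16 kg·m²/s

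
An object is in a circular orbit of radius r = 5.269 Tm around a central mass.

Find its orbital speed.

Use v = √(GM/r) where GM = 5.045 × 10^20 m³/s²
r = 5.269 Tm = 5.269 × 10^12 m
GM = 5.045 × 10^20 m³/s²
GM/r = (5.045 × 10^20) / (5.269 × 10^12) = 9.57487 × 10^7 m²/s²
v = √(GM/r) = 9785.13 m/s ≈ 9.785 km/s

Final answer: 9.785 km/s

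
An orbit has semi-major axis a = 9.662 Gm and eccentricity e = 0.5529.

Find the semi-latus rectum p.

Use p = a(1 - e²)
a = 9.662 Gm = 9.662 × 10^9 m
e = 0.5529,  e² = 0.305698,  1 − e² = 0.694302
p = a(1 − e²) = 9.662 × 10^9 m × 0.694302 = 6.70834 × 10^9 m ≈ 6.708 Gm

Final answer: p = 6.708 Gm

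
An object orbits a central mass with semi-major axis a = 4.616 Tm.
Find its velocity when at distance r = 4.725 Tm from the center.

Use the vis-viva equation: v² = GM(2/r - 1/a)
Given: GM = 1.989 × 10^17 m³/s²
a = 4.616 Tm = 4.616 × 10^12 m
r = 4.725 Tm = 4.725 × 10^12 m
GM = 1.989 × 10^17 m³/s²
2/r − 1/a = 4.2328 × 10^-13 − 2.16638 × 10^-13 = 2.06643 × 10^-13 m⁻¹
v² = GM (2/r − 1/a) = 41101.2 m²/s²
v = 202.734 m/s ≈ 202.7 m/s

Final answer: 202.7 m/s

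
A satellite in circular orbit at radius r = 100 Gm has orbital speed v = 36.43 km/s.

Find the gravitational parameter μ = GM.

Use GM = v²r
r = 100 Gm = 1 × 10^11 m
v = 36.43 km/s = 36430 m/s
v² = 1.32714 × 10^9 m²/s²
GM = v²r = 1.32714 × 10^9 × 1 × 10^11 = 1.32714 × 10^20 m³/s²
GM ≈ 1.327 × 10^20 m³/s²

Final answer: GM = 1.327 × 10^20 m³/s²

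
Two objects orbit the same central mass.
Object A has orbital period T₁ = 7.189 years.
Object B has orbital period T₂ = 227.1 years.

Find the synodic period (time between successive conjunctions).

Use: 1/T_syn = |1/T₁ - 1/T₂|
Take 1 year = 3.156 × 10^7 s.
T₁ = 7.189 years = 2.26885 × 10^8 s
T₂ = 227.1 years = 7.16728 × 10^9 s
1/T₁ = 4.40752 × 10^-9 s⁻¹
1/T₂ = 1.39523 × 10^-10 s⁻¹
|1/T₁ − 1/T₂| = 4.268 × 10^-9 s⁻¹
T_syn = 1 / |1/T₁ − 1/T₂| = 2.34302 × 10^8 s ≈ 7.424 years

Final answer: T_syn = 7.424 years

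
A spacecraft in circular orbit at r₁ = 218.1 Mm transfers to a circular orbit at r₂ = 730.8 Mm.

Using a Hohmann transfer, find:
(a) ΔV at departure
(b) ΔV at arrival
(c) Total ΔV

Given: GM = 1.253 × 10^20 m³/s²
r₁ = 218.1 Mm = 2.181 × 10^8 m
r₂ = 730.8 Mm = 7.308 × 10^8 m
GM = 1.253 × 10^20 m³/s²
Transfer ellipse: a_t = (r₁ + r₂)/2 = 4.7445 × 10^8 m
Circular speed at r₁: v₁ = √(GM/r₁) = 757962 m/s
Transfer speed at r₁ (periapsis): v₁ₜ = √(GM(2/r₁ − 1/a_t)) = 940701 m/s
(a) ΔV₁ = v₁ₜ − v₁ = 182739 m/s ≈ 182.7 km/s
Circular speed at r₂: v₂ = √(GM/r₂) = 414072 m/s
Transfer speed at r₂ (apoapsis): v₂ₜ = √(GM(2/r₂ − 1/a_t)) = 280743 m/s
(b) ΔV₂ = v₂ − v₂ₜ = 133329 m/s ≈ 133.3 km/s
(c) ΔV_total = ΔV₁ + ΔV₂ = 316068 m/s ≈ 316.1 km/s

Final answer:
(a) ΔV₁ = 182.7 km/s
(b) ΔV₂ = 133.3 km/s
(c) ΔV_total = 316.1 km/s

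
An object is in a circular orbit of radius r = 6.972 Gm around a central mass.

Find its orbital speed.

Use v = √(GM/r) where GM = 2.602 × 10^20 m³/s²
r = 6.972 Gm = 6.972 × 10^9 m
GM = 2.602 × 10^20 m³/s²
GM/r = (2.602 × 10^20) / (6.972 × 10^9) = 3.73207 × 10^10 m²/s²
v = √(GM/r) = 193186 m/s ≈ 193.2 km/s

Final answer: 193.2 km/s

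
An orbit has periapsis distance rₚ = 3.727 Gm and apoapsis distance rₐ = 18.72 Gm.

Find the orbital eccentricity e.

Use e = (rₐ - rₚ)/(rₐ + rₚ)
rₚ = 3.727 Gm = 3.727 × 10^9 m
rₐ = 18.72 Gm = 1.872 × 10^10 m
rₐ − rₚ = 1.4993 × 10^10 m
rₐ + rₚ = 2.2447 × 10^10 m
e = (rₐ − rₚ)/(rₐ + rₚ) = 0.667929

Final answer: e = 0.6679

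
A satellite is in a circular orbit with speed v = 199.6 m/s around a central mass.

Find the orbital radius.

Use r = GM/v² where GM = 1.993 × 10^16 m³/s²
v = 199.6 m/s
GM = 1.993 × 10^16 m³/s²
v² = 39840.2 m²/s²
r = GM/v² = (1.993 × 10^16) / 39840.2 = 5.00249 × 10^11 m ≈ 500.2 Gm

Final answer: 500.2 Gm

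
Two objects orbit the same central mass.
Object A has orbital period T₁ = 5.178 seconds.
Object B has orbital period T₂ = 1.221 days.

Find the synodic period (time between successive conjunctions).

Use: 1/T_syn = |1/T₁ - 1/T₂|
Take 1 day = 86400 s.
T₁ = 5.178 seconds
T₂ = 1.221 days = 105494 s
1/T₁ = 0.193125 s⁻¹
1/T₂ = 9.47918 × 10^-6 s⁻¹
|1/T₁ − 1/T₂| = 0.193115 s⁻¹
T_syn = 1 / |1/T₁ − 1/T₂| = 5.17825 s ≈ 5.178 seconds

Final answer: T_syn = 5.178 seconds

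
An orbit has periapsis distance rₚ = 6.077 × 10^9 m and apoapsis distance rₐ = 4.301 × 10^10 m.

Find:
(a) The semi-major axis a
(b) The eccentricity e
rₚ = 6.077 × 10^9 m
rₐ = 4.301 × 10^10 m
(a) a = (rₚ + rₐ)/2 = 2.45435 × 10^10 m ≈ 2.454 × 10^10 m
(b) e = (rₐ − rₚ)/(rₐ + rₚ) = (3.6933 × 10^10) / (4.9087 × 10^10) = 0.752399

Final answer:
(a) a = 2.454 × 10^10 m
(b) e = 0.7524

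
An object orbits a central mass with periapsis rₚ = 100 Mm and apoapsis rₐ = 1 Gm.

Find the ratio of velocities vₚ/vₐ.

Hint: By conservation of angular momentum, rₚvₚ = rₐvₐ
rₚ = 100 Mm = 1 × 10^8 m
rₐ = 1 Gm = 1 × 10^9 m
rₚvₚ = rₐvₐ  ⇒  vₚ/vₐ = rₐ/rₚ
vₚ/vₐ = (1 × 10^9) / (1 × 10^8) = 10

Final answer: vₚ/vₐ = 10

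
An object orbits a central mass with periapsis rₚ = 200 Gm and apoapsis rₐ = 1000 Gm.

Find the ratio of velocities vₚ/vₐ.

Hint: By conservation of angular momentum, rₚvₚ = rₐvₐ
rₚ = 200 Gm = 2 × 10^11 m
rₐ = 1000 Gm = 1 × 10^12 m
rₚvₚ = rₐvₐ  ⇒  vₚ/vₐ = rₐ/rₚ
vₚ/vₐ = (1 × 10^12) / (2 × 10^11) = 5

Final answer: vₚ/vₐ = 5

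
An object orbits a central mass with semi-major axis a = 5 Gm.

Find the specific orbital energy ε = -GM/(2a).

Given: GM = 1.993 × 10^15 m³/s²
a = 5 Gm = 5 × 10^9 m
GM = 1.993 × 10^15 m³/s²
2a = 1 × 10^10 m
ε = −GM/(2a) = -199300 J/kg ≈ -199.3 kJ/kg

Final answer: -199.3 kJ/kg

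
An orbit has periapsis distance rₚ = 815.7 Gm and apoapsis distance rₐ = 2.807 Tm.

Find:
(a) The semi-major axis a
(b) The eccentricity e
rₚ = 815.7 Gm = 8.157 × 10^11 m
rₐ = 2.807 Tm = 2.807 × 10^12 m
(a) a = (rₚ + rₐ)/2 = 1.81135 × 10^12 m ≈ 1.811 Tm
(b) e = (rₐ − rₚ)/(rₐ + rₚ) = (1.9913 × 10^12) / (3.6227 × 10^12) = 0.549673

Final answer:
(a) a = 1.811 Tm
(b) e = 0.5497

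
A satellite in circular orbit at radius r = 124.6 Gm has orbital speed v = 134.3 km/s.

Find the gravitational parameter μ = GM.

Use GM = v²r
r = 124.6 Gm = 1.246 × 10^11 m
v = 134.3 km/s = 134300 m/s
v² = 1.80365 × 10^10 m²/s²
GM = v²r = 1.80365 × 10^10 × 1.246 × 10^11 = 2.24735 × 10^21 m³/s²
GM ≈ 2.247 × 10^21 m³/s²

Final answer: GM = 2.247 × 10^21 m³/s²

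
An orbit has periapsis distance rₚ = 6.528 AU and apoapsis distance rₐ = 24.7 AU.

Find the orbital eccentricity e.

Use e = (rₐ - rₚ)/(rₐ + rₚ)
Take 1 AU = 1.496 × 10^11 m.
rₚ = 6.528 AU = 9.76589 × 10^11 m
rₐ = 24.7 AU = 3.69512 × 10^12 m
rₐ − rₚ = 2.71853 × 10^12 m
rₐ + rₚ = 4.67171 × 10^12 m
e = (rₐ − rₚ)/(rₐ + rₚ) = 0.581914

Final answer: e = 0.5819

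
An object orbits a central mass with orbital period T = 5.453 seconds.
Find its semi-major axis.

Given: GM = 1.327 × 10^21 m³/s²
T = 5.453 seconds
GM = 1.327 × 10^21 m³/s²
Kepler's third law: a³ = GM T² / (4π²)
T² = 29.7352 s²
a³ = (1.327 × 10^21) × 29.7352 / (4π²) = 9.99499 × 10^20 m³
a = (a³)^(1/3) = 9.99833 × 10^6 m ≈ 9.998 Mm

Final answer: 9.998 Mm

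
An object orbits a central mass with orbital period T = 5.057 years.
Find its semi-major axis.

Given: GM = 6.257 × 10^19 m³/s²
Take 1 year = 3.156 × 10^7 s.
T = 5.057 years = 1.59599 × 10^8 s
GM = 6.257 × 10^19 m³/s²
Kepler's third law: a³ = GM T² / (4π²)
T² = 2.54718 × 10^16 s²
a³ = (6.257 × 10^19) × (2.54718 × 10^16) / (4π²) = 4.03707 × 10^34 m³
a = (a³)^(1/3) = 3.43048 × 10^11 m ≈ 343 Gm

Final answer: 343 Gm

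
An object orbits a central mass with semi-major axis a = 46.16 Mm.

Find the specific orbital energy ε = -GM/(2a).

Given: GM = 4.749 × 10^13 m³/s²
a = 46.16 Mm = 4.616 × 10^7 m
GM = 4.749 × 10^13 m³/s²
2a = 9.232 × 10^7 m
ε = −GM/(2a) = -514406 J/kg ≈ -514.4 kJ/kg

Final answer: -514.4 kJ/kg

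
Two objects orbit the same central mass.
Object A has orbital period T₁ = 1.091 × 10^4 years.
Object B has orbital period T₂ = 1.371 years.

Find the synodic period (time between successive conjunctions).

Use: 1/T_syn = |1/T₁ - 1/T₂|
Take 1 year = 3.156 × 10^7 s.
T₁ = 1.091 × 10^4 years = 3.4432 × 10^11 s
T₂ = 1.371 years = 4.32688 × 10^7 s
1/T₁ = 2.90428 × 10^-12 s⁻¹
1/T₂ = 2.31114 × 10^-8 s⁻¹
|1/T₁ − 1/T₂| = 2.31085 × 10^-8 s⁻¹
T_syn = 1 / |1/T₁ − 1/T₂| = 4.32742 × 10^7 s ≈ 1.371 years

Final answer: T_syn = 1.371 years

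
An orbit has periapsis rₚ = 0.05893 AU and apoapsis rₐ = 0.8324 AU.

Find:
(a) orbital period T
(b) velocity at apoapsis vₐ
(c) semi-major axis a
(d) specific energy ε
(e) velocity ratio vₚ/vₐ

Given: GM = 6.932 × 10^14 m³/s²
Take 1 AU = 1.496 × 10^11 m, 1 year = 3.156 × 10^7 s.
rₚ = 0.05893 AU = 8.81593 × 10^9 m
rₐ = 0.8324 AU = 1.24527 × 10^11 m
GM = 6.932 × 10^14 m³/s²
a = (rₚ + rₐ)/2 = 6.66715 × 10^10 m
e = (rₐ − rₚ)/(rₐ + rₚ) = (1.15711 × 10^11) / (1.33343 × 10^11) = 0.867771
(a) a³ = 2.96361 × 10^32 m³;  T = 2π √(a³/GM) = 2π × 6.53854 × 10^8 s = 4.10829 × 10^9 s ≈ 130.2 years
(b) vₐ² = GM (2/rₐ − 1/a) = 6.932 × 10^14 × (1.60608 × 10^-11 − 1.49989 × 10^-11) = 736.076 m²/s²;  vₐ = 27.1307 m/s ≈ 27.13 m/s
(c) a = 6.66715 × 10^10 m ≈ 0.4457 AU
(d) 2a = 1.33343 × 10^11 m;  ε = −GM/(2a) = -5198.62 J/kg ≈ -5.199 kJ/kg
(e) vₚ/vₐ = rₐ/rₚ (angular momentum) = (1.24527 × 10^11) / (8.81593 × 10^9) = 14.1252 ≈ 14.13

Final answer:
(a) orbital period T = 130.2 years
(b) velocity at apoapsis vₐ = 27.13 m/s
(c) semi-major axis a = 0.4457 AU
(d) specific energy ε = -5.199 kJ/kg
(e) velocity ratio vₚ/vₐ = 14.13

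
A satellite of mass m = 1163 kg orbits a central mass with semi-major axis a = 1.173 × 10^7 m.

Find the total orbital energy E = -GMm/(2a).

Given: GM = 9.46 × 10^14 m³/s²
a = 1.173 × 10^7 m
GM = 9.46 × 10^14 m³/s²
2a = 2.346 × 10^7 m
GMm = 9.46 × 10^14 × 1163 = 1.1002 × 10^18 m³·kg/s²
E = −GMm/(2a) = -4.68968 × 10^10 J ≈ -46.9 GJ

Final answer: -46.9 GJ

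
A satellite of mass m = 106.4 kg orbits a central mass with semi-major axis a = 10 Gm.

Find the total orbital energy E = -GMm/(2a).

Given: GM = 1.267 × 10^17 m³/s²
a = 10 Gm = 1 × 10^10 m
GM = 1.267 × 10^17 m³/s²
2a = 2 × 10^10 m
GMm = 1.267 × 10^17 × 106.4 = 1.34809 × 10^19 m³·kg/s²
E = −GMm/(2a) = -6.74044 × 10^8 J ≈ -674 MJ

Final answer: -674 MJ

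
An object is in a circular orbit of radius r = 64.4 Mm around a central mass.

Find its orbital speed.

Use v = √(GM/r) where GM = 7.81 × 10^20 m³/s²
r = 64.4 Mm = 6.44 × 10^7 m
GM = 7.81 × 10^20 m³/s²
GM/r = (7.81 × 10^20) / (6.44 × 10^7) = 1.21273 × 10^13 m²/s²
v = √(GM/r) = 3.48243 × 10^6 m/s ≈ 3482 km/s

Final answer: 3482 km/s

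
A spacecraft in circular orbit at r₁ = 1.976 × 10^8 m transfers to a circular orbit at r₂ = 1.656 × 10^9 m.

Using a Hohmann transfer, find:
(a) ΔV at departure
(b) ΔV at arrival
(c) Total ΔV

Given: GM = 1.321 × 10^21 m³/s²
r₁ = 1.976 × 10^8 m
r₂ = 1.656 × 10^9 m
GM = 1.321 × 10^21 m³/s²
Transfer ellipse: a_t = (r₁ + r₂)/2 = 9.268 × 10^8 m
Circular speed at r₁: v₁ = √(GM/r₁) = 2.58558 × 10^6 m/s
Transfer speed at r₁ (periapsis): v₁ₜ = √(GM(2/r₁ − 1/a_t)) = 3.45617 × 10^6 m/s
(a) ΔV₁ = v₁ₜ − v₁ = 870590 m/s ≈ 870.6 km/s
Circular speed at r₂: v₂ = √(GM/r₂) = 893144 m/s
Transfer speed at r₂ (apoapsis): v₂ₜ = √(GM(2/r₂ − 1/a_t)) = 412403 m/s
(b) ΔV₂ = v₂ − v₂ₜ = 480741 m/s ≈ 480.7 km/s
(c) ΔV_total = ΔV₁ + ΔV₂ = 1.35133 × 10^6 m/s ≈ 1351 km/s

Final answer:
(a) ΔV₁ = 870.6 km/s
(b) ΔV₂ = 480.7 km/s
(c) ΔV_total = 1351 km/s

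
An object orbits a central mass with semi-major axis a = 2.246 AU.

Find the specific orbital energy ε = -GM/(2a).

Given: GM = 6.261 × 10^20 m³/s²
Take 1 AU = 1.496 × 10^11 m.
a = 2.246 AU = 3.36002 × 10^11 m
GM = 6.261 × 10^20 m³/s²
2a = 6.72003 × 10^11 m
ε = −GM/(2a) = -9.31692 × 10^8 J/kg ≈ -931.7 MJ/kg

Final answer: -931.7 MJ/kg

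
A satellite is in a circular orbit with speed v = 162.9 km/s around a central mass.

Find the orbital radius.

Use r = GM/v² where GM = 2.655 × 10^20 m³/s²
v = 162.9 km/s = 162900 m/s
GM = 2.655 × 10^20 m³/s²
v² = 2.65364 × 10^10 m²/s²
r = GM/v² = (2.655 × 10^20) / (2.65364 × 10^10) = 1.00051 × 10^10 m ≈ 10.01 Gm

Final answer: 10.01 Gm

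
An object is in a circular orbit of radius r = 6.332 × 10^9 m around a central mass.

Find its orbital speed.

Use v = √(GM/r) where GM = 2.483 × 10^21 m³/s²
r = 6.332 × 10^9 m
GM = 2.483 × 10^21 m³/s²
GM/r = (2.483 × 10^21) / (6.332 × 10^9) = 3.92135 × 10^11 m²/s²
v = √(GM/r) = 626207 m/s ≈ 626.2 km/s

Final answer: 626.2 km/s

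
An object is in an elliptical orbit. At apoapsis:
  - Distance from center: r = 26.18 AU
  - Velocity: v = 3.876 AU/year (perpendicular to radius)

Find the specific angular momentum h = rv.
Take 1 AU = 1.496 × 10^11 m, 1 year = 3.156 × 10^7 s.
r = 26.18 AU = 3.91653 × 10^12 m
v = 3.876 AU/year = 18372.9 m/s
h = rv = 3.91653 × 10^12 × 18372.9 = 7.19581 × 10^16 m²/s ≈ 7.196 × 10^16 m²/s

Final answer: h = 7.196 × 10^16 m²/s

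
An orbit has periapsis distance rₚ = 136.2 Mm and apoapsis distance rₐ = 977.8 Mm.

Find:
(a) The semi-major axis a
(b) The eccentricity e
rₚ = 136.2 Mm = 1.362 × 10^8 m
rₐ = 977.8 Mm = 9.778 × 10^8 m
(a) a = (rₚ + rₐ)/2 = 5.57 × 10^8 m ≈ 557 Mm
(b) e = (rₐ − rₚ)/(rₐ + rₚ) = (8.416 × 10^8) / (1.114 × 10^9) = 0.755476

Final answer:
(a) a = 557 Mm
(b) e = 0.7555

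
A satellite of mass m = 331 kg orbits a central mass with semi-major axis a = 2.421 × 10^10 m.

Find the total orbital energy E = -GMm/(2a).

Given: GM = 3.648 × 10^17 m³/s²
a = 2.421 × 10^10 m
GM = 3.648 × 10^17 m³/s²
2a = 4.842 × 10^10 m
GMm = 3.648 × 10^17 × 331 = 1.20749 × 10^20 m³·kg/s²
E = −GMm/(2a) = -2.49378 × 10^9 J ≈ -2.494 GJ

Final answer: -2.494 GJ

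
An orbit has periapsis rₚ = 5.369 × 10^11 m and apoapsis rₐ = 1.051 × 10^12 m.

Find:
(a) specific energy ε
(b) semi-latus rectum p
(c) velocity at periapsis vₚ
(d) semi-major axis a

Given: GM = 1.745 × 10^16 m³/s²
rₚ = 5.369 × 10^11 m
rₐ = 1.051 × 10^12 m
GM = 1.745 × 10^16 m³/s²
a = (rₚ + rₐ)/2 = 7.9395 × 10^11 m
e = (rₐ − rₚ)/(rₐ + rₚ) = (5.141 × 10^11) / (1.5879 × 10^12) = 0.323761
(a) 2a = 1.5879 × 10^12 m;  ε = −GM/(2a) = -10989.4 J/kg ≈ -10.99 kJ/kg
(b) 1 − e² = 0.895179;  p = a(1 − e²) = 7.9395 × 10^11 × 0.895179 = 7.10727 × 10^11 m ≈ 7.107 × 10^11 m
(c) vₚ² = GM (2/rₚ − 1/a) = 1.745 × 10^16 × (3.72509 × 10^-12 − 1.25953 × 10^-12) = 43024.1 m²/s²;  vₚ = 207.422 m/s ≈ 207.4 m/s
(d) a = 7.9395 × 10^11 m ≈ 7.939 × 10^11 m

Final answer:
(a) specific energy ε = -10.99 kJ/kg
(b) semi-latus rectum p = 7.107 × 10^11 m
(c) velocity at periapsis vₚ = 207.4 m/s
(d) semi-major axis a = 7.939 × 10^11 m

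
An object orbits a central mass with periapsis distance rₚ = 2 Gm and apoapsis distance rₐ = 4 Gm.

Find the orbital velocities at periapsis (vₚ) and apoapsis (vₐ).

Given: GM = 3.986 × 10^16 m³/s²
rₚ = 2 Gm = 2 × 10^9 m
rₐ = 4 Gm = 4 × 10^9 m
GM = 3.986 × 10^16 m³/s²
a = (rₚ + rₐ)/2 = 3 × 10^9 m
Vis-viva: v² = GM (2/r − 1/a)
vₚ² = 3.986 × 10^16 × (1 × 10^-9 − 3.33333 × 10^-10) = 2.65733 × 10^7 m²/s²
vₚ = 5154.93 m/s ≈ 5.155 km/s
vₐ² = 3.986 × 10^16 × (5 × 10^-10 − 3.33333 × 10^-10) = 6.64333 × 10^6 m²/s²
vₐ = 2577.47 m/s ≈ 2.577 km/s

Final answer: vₚ = 5.155 km/s, vₐ = 2.577 km/s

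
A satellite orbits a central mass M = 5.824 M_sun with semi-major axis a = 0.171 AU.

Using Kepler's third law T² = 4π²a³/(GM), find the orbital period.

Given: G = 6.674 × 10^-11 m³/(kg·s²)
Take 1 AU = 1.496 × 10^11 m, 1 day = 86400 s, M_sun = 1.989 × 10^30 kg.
M = 5.824 M_sun = 1.15839 × 10^31 kg
GM = G × M = 6.674 × 10^-11 × 1.15839 × 10^31 = 7.73112 × 10^20 m³/s²
a = 0.171 AU = 2.55816 × 10^10 m
a³ = 1.67411 × 10^31 m³
T = 2π √(a³/GM) = 2π √((1.67411 × 10^31) / (7.73112 × 10^20)) = 2π × 147153 s
T = 924592 s ≈ 10.7 days

Final answer: 10.7 days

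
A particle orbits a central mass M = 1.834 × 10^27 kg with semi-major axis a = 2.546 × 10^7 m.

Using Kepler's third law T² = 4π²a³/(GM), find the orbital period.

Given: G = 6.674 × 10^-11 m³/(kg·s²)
M = 1.834 × 10^27 kg
GM = G × M = 6.674 × 10^-11 × 1.834 × 10^27 = 1.22401 × 10^17 m³/s²
a = 2.546 × 10^7 m
a³ = 1.65035 × 10^22 m³
T = 2π √(a³/GM) = 2π √((1.65035 × 10^22) / (1.22401 × 10^17)) = 2π × 367.193 s
T = 2307.14 s ≈ 38.45 minutes

Final answer: 38.45 minutes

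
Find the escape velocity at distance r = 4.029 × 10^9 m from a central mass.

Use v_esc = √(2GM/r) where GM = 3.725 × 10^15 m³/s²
r = 4.029 × 10^9 m
GM = 3.725 × 10^15 m³/s²
2GM/r = 2 × (3.725 × 10^15) / (4.029 × 10^9) = 1.84909 × 10^6 m²/s²
v_esc = √(2GM/r) = 1359.81 m/s ≈ 1.36 km/s

Final answer: 1.36 km/s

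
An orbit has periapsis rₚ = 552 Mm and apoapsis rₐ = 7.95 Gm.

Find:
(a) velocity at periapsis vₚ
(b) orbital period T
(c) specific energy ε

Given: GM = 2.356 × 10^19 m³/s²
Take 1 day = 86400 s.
rₚ = 552 Mm = 5.52 × 10^8 m
rₐ = 7.95 Gm = 7.95 × 10^9 m
GM = 2.356 × 10^19 m³/s²
a = (rₚ + rₐ)/2 = 4.251 × 10^9 m
e = (rₐ − rₚ)/(rₐ + rₚ) = (7.398 × 10^9) / (8.502 × 10^9) = 0.870148
(a) vₚ² = GM (2/rₚ − 1/a) = 2.356 × 10^19 × (3.62319 × 10^-9 − 2.35239 × 10^-10) = 7.98201 × 10^10 m²/s²;  vₚ = 282525 m/s ≈ 282.5 km/s
(b) a³ = 7.68198 × 10^28 m³;  T = 2π √(a³/GM) = 2π × 57101.7 s = 358781 s ≈ 4.153 days
(c) 2a = 8.502 × 10^9 m;  ε = −GM/(2a) = -2.77111 × 10^9 J/kg ≈ -2.771 GJ/kg

Final answer:
(a) velocity at periapsis vₚ = 282.5 km/s
(b) orbital period T = 4.153 days
(c) specific energy ε = -2.771 GJ/kg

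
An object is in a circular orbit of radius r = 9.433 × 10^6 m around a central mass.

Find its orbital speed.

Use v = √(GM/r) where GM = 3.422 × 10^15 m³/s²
r = 9.433 × 10^6 m
GM = 3.422 × 10^15 m³/s²
GM/r = (3.422 × 10^15) / (9.433 × 10^6) = 3.62769 × 10^8 m²/s²
v = √(GM/r) = 19046.5 m/s ≈ 19.05 km/s

Final answer: 19.05 km/s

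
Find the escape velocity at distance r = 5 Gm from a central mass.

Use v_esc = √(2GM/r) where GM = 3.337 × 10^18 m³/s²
r = 5 Gm = 5 × 10^9 m
GM = 3.337 × 10^18 m³/s²
2GM/r = 2 × (3.337 × 10^18) / (5 × 10^9) = 1.3348 × 10^9 m²/s²
v_esc = √(2GM/r) = 36534.9 m/s ≈ 36.53 km/s

Final answer: 36.53 km/s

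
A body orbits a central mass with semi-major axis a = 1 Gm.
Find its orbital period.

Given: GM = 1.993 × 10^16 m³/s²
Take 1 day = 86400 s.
a = 1 Gm = 1 × 10^9 m
GM = 1.993 × 10^16 m³/s²
a³ = 1 × 10^27 m³
T = 2π √(a³/GM) = 2π √((1 × 10^27) / (1.993 × 10^16)) = 2π × 223999 s
T = 1.40743 × 10^6 s ≈ 16.29 days

Final answer: 16.29 days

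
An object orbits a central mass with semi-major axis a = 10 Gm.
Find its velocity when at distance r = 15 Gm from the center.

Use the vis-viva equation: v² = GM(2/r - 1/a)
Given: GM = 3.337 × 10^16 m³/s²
a = 10 Gm = 1 × 10^10 m
r = 15 Gm = 1.5 × 10^10 m
GM = 3.337 × 10^16 m³/s²
2/r − 1/a = 1.33333 × 10^-10 − 1 × 10^-10 = 3.33333 × 10^-11 m⁻¹
v² = GM (2/r − 1/a) = 1.11233 × 10^6 m²/s²
v = 1054.67 m/s ≈ 1.055 km/s

Final answer: 1.055 km/s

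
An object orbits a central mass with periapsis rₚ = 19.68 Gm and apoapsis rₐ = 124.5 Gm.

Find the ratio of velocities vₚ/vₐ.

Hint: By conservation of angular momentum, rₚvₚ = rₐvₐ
rₚ = 19.68 Gm = 1.968 × 10^10 m
rₐ = 124.5 Gm = 1.245 × 10^11 m
rₚvₚ = rₐvₐ  ⇒  vₚ/vₐ = rₐ/rₚ
vₚ/vₐ = (1.245 × 10^11) / (1.968 × 10^10) = 6.32622

Final answer: vₚ/vₐ = 6.326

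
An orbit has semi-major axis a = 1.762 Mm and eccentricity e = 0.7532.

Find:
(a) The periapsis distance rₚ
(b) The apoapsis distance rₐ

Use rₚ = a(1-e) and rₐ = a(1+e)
a = 1.762 Mm = 1.762 × 10^6 m
e = 0.7532:  1 − e = 0.2468,  1 + e = 1.7532
(a) rₚ = a(1 − e) = 1.762 × 10^6 m × 0.2468 = 434862 m ≈ 434.9 km
(b) rₐ = a(1 + e) = 1.762 × 10^6 m × 1.7532 = 3.08914 × 10^6 m ≈ 3.089 Mm

Final answer:
(a) rₚ = 434.9 km
(b) rₐ = 3.089 Mm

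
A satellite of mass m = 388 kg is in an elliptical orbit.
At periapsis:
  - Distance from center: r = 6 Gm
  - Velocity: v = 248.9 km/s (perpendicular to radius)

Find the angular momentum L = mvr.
r = 6 Gm = 6 × 10^9 m
v = 248.9 km/s = 248900 m/s
vr = 248900 × 6 × 10^9 = 1.4934 × 10^15 m²/s
L = m × vr = 388 × 1.4934 × 10^15 = 5.79439 × 10^17 kg·m²/s ≈ 5.794 × 10^17 kg·m²/s

Final answer: L = 5.794 × 10^17 kg·m²/s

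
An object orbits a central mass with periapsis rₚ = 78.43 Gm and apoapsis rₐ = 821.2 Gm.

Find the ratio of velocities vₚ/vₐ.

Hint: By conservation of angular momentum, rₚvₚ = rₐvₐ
rₚ = 78.43 Gm = 7.843 × 10^10 m
rₐ = 821.2 Gm = 8.212 × 10^11 m
rₚvₚ = rₐvₐ  ⇒  vₚ/vₐ = rₐ/rₚ
vₚ/vₐ = (8.212 × 10^11) / (7.843 × 10^10) = 10.4705

Final answer: vₚ/vₐ = 10.47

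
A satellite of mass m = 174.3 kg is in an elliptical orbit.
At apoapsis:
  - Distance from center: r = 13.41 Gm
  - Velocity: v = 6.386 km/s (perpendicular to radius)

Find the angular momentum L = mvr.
r = 13.41 Gm = 1.341 × 10^10 m
v = 6.386 km/s = 6386 m/s
vr = 6386 × 1.341 × 10^10 = 8.56363 × 10^13 m²/s
L = m × vr = 174.3 × 8.56363 × 10^13 = 1.49264 × 10^16 kg·m²/s ≈ 1.493 × 10^16 kg·m²/s

Final answer: L = 1.493 × 10^16 kg·m²/s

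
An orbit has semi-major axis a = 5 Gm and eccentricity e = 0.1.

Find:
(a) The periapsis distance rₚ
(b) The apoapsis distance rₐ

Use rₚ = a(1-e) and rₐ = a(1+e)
a = 5 Gm = 5 × 10^9 m
e = 0.1:  1 − e = 0.9,  1 + e = 1.1
(a) rₚ = a(1 − e) = 5 × 10^9 m × 0.9 = 4.5 × 10^9 m ≈ 4.5 Gm
(b) rₐ = a(1 + e) = 5 × 10^9 m × 1.1 = 5.5 × 10^9 m ≈ 5.5 Gm

Final answer:
(a) rₚ = 4.5 Gm
(b) rₐ = 5.5 Gm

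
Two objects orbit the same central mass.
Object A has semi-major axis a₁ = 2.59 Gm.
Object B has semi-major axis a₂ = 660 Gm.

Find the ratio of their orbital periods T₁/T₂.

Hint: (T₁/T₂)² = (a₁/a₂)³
a₁ = 2.59 Gm = 2.59 × 10^9 m
a₂ = 660 Gm = 6.6 × 10^11 m
a₁/a₂ = 0.00392424
T₁/T₂ = (a₁/a₂)^(3/2) = (0.00392424)^1.5 = 0.000245829

Final answer: T₁/T₂ = 0.0002458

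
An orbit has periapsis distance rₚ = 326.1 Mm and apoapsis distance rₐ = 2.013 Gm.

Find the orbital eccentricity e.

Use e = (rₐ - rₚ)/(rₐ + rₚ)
rₚ = 326.1 Mm = 3.261 × 10^8 m
rₐ = 2.013 Gm = 2.013 × 10^9 m
rₐ − rₚ = 1.6869 × 10^9 m
rₐ + rₚ = 2.3391 × 10^9 m
e = (rₐ − rₚ)/(rₐ + rₚ) = 0.721175

Final answer: e = 0.7212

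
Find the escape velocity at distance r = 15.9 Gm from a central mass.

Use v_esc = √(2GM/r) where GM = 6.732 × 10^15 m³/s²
r = 15.9 Gm = 1.59 × 10^10 m
GM = 6.732 × 10^15 m³/s²
2GM/r = 2 × (6.732 × 10^15) / (1.59 × 10^10) = 846792 m²/s²
v_esc = √(2GM/r) = 920.213 m/s ≈ 920.2 m/s

Final answer: 920.2 m/s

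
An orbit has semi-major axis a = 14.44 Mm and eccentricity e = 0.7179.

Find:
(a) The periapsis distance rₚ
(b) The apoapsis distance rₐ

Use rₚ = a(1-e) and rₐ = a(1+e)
a = 14.44 Mm = 1.444 × 10^7 m
e = 0.7179:  1 − e = 0.2821,  1 + e = 1.7179
(a) rₚ = a(1 − e) = 1.444 × 10^7 m × 0.2821 = 4.07352 × 10^6 m ≈ 4.074 Mm
(b) rₐ = a(1 + e) = 1.444 × 10^7 m × 1.7179 = 2.48065 × 10^7 m ≈ 24.81 Mm

Final answer:
(a) rₚ = 4.074 Mm
(b) rₐ = 24.81 Mm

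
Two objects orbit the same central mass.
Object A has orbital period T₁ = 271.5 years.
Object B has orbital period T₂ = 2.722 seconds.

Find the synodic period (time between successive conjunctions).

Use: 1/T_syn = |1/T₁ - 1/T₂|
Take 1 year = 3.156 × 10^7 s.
T₁ = 271.5 years = 8.56854 × 10^9 s
T₂ = 2.722 seconds
1/T₁ = 1.16706 × 10^-10 s⁻¹
1/T₂ = 0.367377 s⁻¹
|1/T₁ − 1/T₂| = 0.367377 s⁻¹
T_syn = 1 / |1/T₁ − 1/T₂| = 2.722 s ≈ 2.722 seconds

Final answer: T_syn = 2.722 seconds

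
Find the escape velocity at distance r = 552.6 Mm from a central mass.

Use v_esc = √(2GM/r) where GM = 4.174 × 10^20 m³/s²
r = 552.6 Mm = 5.526 × 10^8 m
GM = 4.174 × 10^20 m³/s²
2GM/r = 2 × (4.174 × 10^20) / (5.526 × 10^8) = 1.51068 × 10^12 m²/s²
v_esc = √(2GM/r) = 1.2291 × 10^6 m/s ≈ 1229 km/s

Final answer: 1229 km/s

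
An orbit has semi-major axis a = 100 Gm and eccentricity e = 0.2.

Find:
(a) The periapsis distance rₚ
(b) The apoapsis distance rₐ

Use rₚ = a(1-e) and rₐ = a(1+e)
a = 100 Gm = 1 × 10^11 m
e = 0.2:  1 − e = 0.8,  1 + e = 1.2
(a) rₚ = a(1 − e) = 1 × 10^11 m × 0.8 = 8 × 10^10 m ≈ 80 Gm
(b) rₐ = a(1 + e) = 1 × 10^11 m × 1.2 = 1.2 × 10^11 m ≈ 120 Gm

Final answer:
(a) rₚ = 80 Gm
(b) rₐ = 120 Gm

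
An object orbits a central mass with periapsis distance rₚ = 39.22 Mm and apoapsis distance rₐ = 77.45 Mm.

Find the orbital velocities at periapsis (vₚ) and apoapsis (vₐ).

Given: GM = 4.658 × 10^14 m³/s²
rₚ = 39.22 Mm = 3.922 × 10^7 m
rₐ = 77.45 Mm = 7.745 × 10^7 m
GM = 4.658 × 10^14 m³/s²
a = (rₚ + rₐ)/2 = 5.8335 × 10^7 m
Vis-viva: v² = GM (2/r − 1/a)
vₚ² = 4.658 × 10^14 × (5.09944 × 10^-8 − 1.71424 × 10^-8) = 1.57683 × 10^7 m²/s²
vₚ = 3970.93 m/s ≈ 3.971 km/s
vₐ² = 4.658 × 10^14 × (2.58231 × 10^-8 − 1.71424 × 10^-8) = 4.04349 × 10^6 m²/s²
vₐ = 2010.84 m/s ≈ 2.011 km/s

Final answer: vₚ = 3.971 km/s, vₐ = 2.011 km/s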